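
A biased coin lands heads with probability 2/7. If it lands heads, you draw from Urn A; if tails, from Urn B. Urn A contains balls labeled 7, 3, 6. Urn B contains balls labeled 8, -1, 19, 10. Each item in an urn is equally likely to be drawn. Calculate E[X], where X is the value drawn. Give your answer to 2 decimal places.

7.95

E[X | Urn A] = (7 + 3 + 6)/3 = 16/3
E[X | Urn B] = (8 − 1 + 19 + 10)/4 = 9
E[X] = (2/7)·16/3 + (5/7)·9 = 167/21 ≈ 7.95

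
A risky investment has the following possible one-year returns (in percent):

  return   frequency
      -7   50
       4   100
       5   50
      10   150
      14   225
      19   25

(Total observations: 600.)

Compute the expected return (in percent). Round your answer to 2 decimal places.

9.04

Total = 600, so P(return=-7) = 50/600, etc.
E[X] = (1/12)·(-7) + (1/6)·4 + (1/12)·5 + (1/4)·10 + (3/8)·14 + (1/24)·19
     = 217/24 ≈ 9.04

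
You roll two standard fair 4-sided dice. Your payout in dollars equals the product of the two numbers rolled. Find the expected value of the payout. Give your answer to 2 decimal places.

$6.25

Distribution of the product of the two numbers rolled: 1 w.p. 1/16, 2 w.p. 1/8, 3 w.p. 1/8, 4 w.p. 3/16, 6 w.p. 1/8, 8 w.p. 1/8, …
E[payout] = (1/16)·1 + (1/8)·2 + (1/8)·3 + (3/16)·4 + (1/8)·6 + (1/8)·8 + (1/16)·9 + (1/8)·12 + (1/16)·16 = 25/4
≈ $6.25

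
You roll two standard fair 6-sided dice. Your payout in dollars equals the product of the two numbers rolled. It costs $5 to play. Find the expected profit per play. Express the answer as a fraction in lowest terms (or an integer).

Distribution of the product of the two numbers rolled: 1 w.p. 1/36, 2 w.p. 1/18, 3 w.p. 1/18, 4 w.p. 1/12, 5 w.p. 1/18, 6 w.p. 1/9, …
E[payout] = (1/36)·1 + (1/18)·2 + (1/18)·3 + (1/12)·4 + (1/18)·5 + (1/9)·6 + (1/18)·8 + (1/36)·9 + (1/18)·10 + (1/9)·12 + (1/18)·15 + (1/36)·16 + (1/18)·18 + (1/18)·20 + (1/18)·24 + (1/36)·25 + (1/18)·30 + (1/36)·36 = 49/4
Expected profit = 49/4 − 5 = 29/4

29/4 dollars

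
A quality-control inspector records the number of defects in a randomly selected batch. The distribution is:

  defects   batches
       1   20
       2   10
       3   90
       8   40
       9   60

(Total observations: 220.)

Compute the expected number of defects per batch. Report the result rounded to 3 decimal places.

5.318

Total = 220, so P(defects=1) = 20/220, etc.
E[X] = (1/11)·1 + (1/22)·2 + (9/22)·3 + (2/11)·8 + (3/11)·9
     = 117/22 ≈ 5.318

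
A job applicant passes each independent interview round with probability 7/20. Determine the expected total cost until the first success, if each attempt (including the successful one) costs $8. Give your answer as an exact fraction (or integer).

E[#attempts] = 1/p = 20/7; E[cost] = 8·20/7 = 160/7.

160/7 dollars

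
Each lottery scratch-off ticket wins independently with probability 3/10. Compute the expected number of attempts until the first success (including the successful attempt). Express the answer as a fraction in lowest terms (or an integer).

For a geometric distribution, E[trials] = 1/p = 1/(3/10) = 10/3.

10/3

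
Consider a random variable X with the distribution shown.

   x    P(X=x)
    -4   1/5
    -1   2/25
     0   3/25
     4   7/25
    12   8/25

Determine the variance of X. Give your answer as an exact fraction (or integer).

23246/625

E[X] = (1/5)·(-4) + (2/25)·(-1) + (3/25)·0 + (7/25)·4 + (8/25)·12 = 102/25
E[X²] = (1/5)·16 + (2/25)·1 + (3/25)·0 + (7/25)·16 + (8/25)·144 = 1346/25
Var(X) = 1346/25 − (102/25)² = 23246/625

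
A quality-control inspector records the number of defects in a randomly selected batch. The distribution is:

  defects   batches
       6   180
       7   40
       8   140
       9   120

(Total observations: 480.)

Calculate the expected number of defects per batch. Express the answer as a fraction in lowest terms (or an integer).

89/12

Total = 480, so P(defects=6) = 180/480, etc.
E[X] = (3/8)·6 + (1/12)·7 + (7/24)·8 + (1/4)·9
     = 89/12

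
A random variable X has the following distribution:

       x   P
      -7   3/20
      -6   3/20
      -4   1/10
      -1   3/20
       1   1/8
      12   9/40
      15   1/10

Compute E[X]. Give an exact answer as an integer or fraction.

E[X] = (3/20)·(-7) + (3/20)·(-6) + (1/10)·(-4) + (3/20)·(-1) + (1/8)·1 + (9/40)·12 + (1/10)·15
     = 73/40

73/40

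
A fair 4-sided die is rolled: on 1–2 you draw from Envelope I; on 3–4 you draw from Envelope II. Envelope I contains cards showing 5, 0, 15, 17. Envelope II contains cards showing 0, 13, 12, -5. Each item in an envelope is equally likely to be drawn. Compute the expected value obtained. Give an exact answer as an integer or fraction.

57/8

E[X | Envelope I] = (5 + 0 + 15 + 17)/4 = 37/4
E[X | Envelope II] = (0 + 13 + 12 − 5)/4 = 5
E[X] = (1/2)·37/4 + (1/2)·5 = 57/8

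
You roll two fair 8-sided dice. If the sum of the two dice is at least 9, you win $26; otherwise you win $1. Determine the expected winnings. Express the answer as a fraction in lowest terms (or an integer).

E[payout] = (7/16)·1 + (9/16)·26 = 241/16

241/16 dollars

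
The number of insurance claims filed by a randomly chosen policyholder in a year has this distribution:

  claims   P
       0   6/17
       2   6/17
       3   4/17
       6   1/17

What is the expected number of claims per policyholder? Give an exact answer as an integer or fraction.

30/17

E[X] = (6/17)·0 + (6/17)·2 + (4/17)·3 + (1/17)·6
     = 30/17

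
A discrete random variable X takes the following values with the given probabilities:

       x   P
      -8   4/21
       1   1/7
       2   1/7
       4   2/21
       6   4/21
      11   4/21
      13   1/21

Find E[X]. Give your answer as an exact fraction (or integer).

22/7

E[X] = (4/21)·(-8) + (1/7)·1 + (1/7)·2 + (2/21)·4 + (4/21)·6 + (4/21)·11 + (1/21)·13
     = 22/7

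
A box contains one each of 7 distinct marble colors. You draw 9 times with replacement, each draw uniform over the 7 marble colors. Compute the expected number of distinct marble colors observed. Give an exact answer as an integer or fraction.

Let Xⱼ=1 if type j appears at least once. P(Xⱼ=1) = 1 − ((7−1)/7)^9 = 30275911/40353607.
E[#distinct] = 7·30275911/40353607 = 30275911/5764801.

30275911/5764801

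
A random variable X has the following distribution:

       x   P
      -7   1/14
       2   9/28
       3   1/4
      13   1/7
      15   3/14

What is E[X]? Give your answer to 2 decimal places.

5.96

E[X] = (1/14)·(-7) + (9/28)·2 + (1/4)·3 + (1/7)·13 + (3/14)·15
     = 167/28 ≈ 5.96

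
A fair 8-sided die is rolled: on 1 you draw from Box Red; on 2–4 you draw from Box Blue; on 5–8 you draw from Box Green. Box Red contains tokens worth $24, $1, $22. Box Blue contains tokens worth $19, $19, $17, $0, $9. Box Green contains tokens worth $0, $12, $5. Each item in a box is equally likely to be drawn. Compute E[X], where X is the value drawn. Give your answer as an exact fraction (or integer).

E[X | Box Red] = (24 + 1 + 22)/3 = 47/3
E[X | Box Blue] = (19 + 19 + 17 + 0 + 9)/5 = 64/5
E[X | Box Green] = (0 + 12 + 5)/3 = 17/3
E[X] = (1/8)·47/3 + (3/8)·64/5 + (1/2)·17/3 = 1151/120

1151/120 dollars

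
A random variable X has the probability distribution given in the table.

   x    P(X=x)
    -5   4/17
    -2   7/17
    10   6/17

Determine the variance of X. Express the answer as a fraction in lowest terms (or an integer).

E[X] = (4/17)·(-5) + (7/17)·(-2) + (6/17)·10 = 26/17
E[X²] = (4/17)·25 + (7/17)·4 + (6/17)·100 = 728/17
Var(X) = 728/17 − (26/17)² = 11700/289

11700/289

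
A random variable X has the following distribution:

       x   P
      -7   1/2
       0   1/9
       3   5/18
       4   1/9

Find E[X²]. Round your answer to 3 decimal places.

E[X²] = (1/2)·49 + (1/9)·0 + (5/18)·9 + (1/9)·16
     = 259/9 ≈ 28.778

28.778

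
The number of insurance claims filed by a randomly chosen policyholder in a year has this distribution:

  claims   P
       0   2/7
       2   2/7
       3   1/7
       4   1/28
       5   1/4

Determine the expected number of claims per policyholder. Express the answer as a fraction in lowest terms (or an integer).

E[X] = (2/7)·0 + (2/7)·2 + (1/7)·3 + (1/28)·4 + (1/4)·5
     = 67/28

67/28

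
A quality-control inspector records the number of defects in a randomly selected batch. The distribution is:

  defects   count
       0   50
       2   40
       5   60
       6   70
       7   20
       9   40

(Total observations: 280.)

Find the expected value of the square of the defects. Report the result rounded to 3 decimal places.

30.000

Total = 280, so P(defects=0) = 50/280, etc.
E[X²] = (5/28)·0 + (1/7)·4 + (3/14)·25 + (1/4)·36 + (1/14)·49 + (1/7)·81
     = 30 ≈ 30.000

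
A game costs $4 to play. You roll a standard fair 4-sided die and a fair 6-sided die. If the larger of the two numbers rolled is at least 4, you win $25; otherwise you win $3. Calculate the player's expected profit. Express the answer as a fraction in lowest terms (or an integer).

E[payout] = (3/8)·3 + (5/8)·25 = 67/4
Expected profit = 67/4 − 4 = 51/4

51/4 dollars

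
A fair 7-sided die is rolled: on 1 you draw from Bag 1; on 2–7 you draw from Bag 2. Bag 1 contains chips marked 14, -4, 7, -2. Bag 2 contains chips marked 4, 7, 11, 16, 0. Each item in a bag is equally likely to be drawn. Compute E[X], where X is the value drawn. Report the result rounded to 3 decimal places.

7.050

E[X | Bag 1] = (14 − 4 + 7 − 2)/4 = 15/4
E[X | Bag 2] = (4 + 7 + 11 + 16 + 0)/5 = 38/5
E[X] = (1/7)·15/4 + (6/7)·38/5 = 141/20 ≈ 7.050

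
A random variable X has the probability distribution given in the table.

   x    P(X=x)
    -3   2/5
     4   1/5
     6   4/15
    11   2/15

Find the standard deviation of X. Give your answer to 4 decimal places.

E[X] = 8/3, E[X²] = 488/15
Var(X) = E[X²] − (E[X])² = 488/15 − 64/9 = 1144/45
SD(X) = √(1144/45) ≈ 5.0420

5.0420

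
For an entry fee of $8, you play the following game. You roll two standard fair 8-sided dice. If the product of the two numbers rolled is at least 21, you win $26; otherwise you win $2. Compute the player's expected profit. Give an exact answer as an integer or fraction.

15/4 dollars

E[payout] = (19/32)·2 + (13/32)·26 = 47/4
Expected profit = 47/4 − 8 = 15/4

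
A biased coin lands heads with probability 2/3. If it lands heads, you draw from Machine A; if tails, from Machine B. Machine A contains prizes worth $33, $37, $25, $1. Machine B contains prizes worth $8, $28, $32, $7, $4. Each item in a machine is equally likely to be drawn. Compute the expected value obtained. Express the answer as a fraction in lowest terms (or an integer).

E[X | Machine A] = (33 + 37 + 25 + 1)/4 = 24
E[X | Machine B] = (8 + 28 + 32 + 7 + 4)/5 = 79/5
E[X] = (2/3)·24 + (1/3)·79/5 = 319/15

319/15 dollars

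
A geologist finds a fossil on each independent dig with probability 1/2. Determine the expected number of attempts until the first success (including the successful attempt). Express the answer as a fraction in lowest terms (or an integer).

For a geometric distribution, E[trials] = 1/p = 1/(1/2) = 2.

2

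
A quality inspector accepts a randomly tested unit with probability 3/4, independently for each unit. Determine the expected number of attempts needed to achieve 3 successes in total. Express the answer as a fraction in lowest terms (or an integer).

By linearity (sum of 3 independent geometric waits), E[trials] = 3/p = 3/(3/4) = 4.

4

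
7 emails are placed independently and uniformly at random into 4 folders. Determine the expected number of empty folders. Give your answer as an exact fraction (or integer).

Let Xⱼ=1 if folder j is empty. P(Xⱼ=1) = ((4-1)/4)^7 = 2187/16384.
By linearity, E[#empty] = 4·2187/16384 = 2187/4096.

2187/4096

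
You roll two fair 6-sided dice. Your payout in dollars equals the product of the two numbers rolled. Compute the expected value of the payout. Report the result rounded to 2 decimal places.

$12.25

Distribution of the product of the two numbers rolled: 1 w.p. 1/36, 2 w.p. 1/18, 3 w.p. 1/18, 4 w.p. 1/12, 5 w.p. 1/18, 6 w.p. 1/9, …
E[payout] = (1/36)·1 + (1/18)·2 + (1/18)·3 + (1/12)·4 + (1/18)·5 + (1/9)·6 + (1/18)·8 + (1/36)·9 + (1/18)·10 + (1/9)·12 + (1/18)·15 + (1/36)·16 + (1/18)·18 + (1/18)·20 + (1/18)·24 + (1/36)·25 + (1/18)·30 + (1/36)·36 = 49/4
≈ $12.25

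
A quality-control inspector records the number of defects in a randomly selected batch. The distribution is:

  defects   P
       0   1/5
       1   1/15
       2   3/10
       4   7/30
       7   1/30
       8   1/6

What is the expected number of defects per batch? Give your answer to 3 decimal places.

3.167

E[X] = (1/5)·0 + (1/15)·1 + (3/10)·2 + (7/30)·4 + (1/30)·7 + (1/6)·8
     = 19/6 ≈ 3.167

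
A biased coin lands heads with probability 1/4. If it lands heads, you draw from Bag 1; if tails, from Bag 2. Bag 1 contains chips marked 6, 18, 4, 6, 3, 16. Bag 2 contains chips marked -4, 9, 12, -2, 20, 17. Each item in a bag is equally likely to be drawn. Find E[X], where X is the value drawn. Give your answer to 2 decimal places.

8.71

E[X | Bag 1] = (6 + 18 + 4 + 6 + 3 + 16)/6 = 53/6
E[X | Bag 2] = (-4 + 9 + 12 − 2 + 20 + 17)/6 = 26/3
E[X] = (1/4)·53/6 + (3/4)·26/3 = 209/24 ≈ 8.71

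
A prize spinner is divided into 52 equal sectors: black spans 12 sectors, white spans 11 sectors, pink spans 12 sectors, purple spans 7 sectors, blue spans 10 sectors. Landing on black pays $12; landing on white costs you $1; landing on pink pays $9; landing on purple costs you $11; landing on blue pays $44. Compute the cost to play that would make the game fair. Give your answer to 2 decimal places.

E[payout] = (12/52)·12 + (11/52)·(-1) + (12/52)·9 + (7/52)·(-11) + (10/52)·44 = 151/13
Fair fee = E[payout] = 151/13 ≈ $11.62

$11.62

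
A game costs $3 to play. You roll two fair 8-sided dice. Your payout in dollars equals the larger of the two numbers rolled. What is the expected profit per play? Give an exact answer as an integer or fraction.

Distribution of the larger of the two numbers rolled: 1 w.p. 1/64, 2 w.p. 3/64, 3 w.p. 5/64, 4 w.p. 7/64, 5 w.p. 9/64, 6 w.p. 11/64, …
E[payout] = (1/64)·1 + (3/64)·2 + (5/64)·3 + (7/64)·4 + (9/64)·5 + (11/64)·6 + (13/64)·7 + (15/64)·8 = 93/16
Expected profit = 93/16 − 3 = 45/16

45/16 dollars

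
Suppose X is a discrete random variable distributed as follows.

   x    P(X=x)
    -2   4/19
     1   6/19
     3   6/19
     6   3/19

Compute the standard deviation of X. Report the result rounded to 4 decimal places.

E[X] = 34/19, E[X²] = 184/19
Var(X) = E[X²] − (E[X])² = 184/19 − 1156/361 = 2340/361
SD(X) = √(2340/361) ≈ 2.5460

2.5460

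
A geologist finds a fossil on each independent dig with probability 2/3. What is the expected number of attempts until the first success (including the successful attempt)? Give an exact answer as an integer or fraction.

For a geometric distribution, E[trials] = 1/p = 1/(2/3) = 3/2.

3/2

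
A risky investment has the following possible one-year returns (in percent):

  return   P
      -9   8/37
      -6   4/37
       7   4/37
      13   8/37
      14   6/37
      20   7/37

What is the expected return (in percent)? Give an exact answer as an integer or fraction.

E[X] = (8/37)·(-9) + (4/37)·(-6) + (4/37)·7 + (8/37)·13 + (6/37)·14 + (7/37)·20
     = 260/37

260/37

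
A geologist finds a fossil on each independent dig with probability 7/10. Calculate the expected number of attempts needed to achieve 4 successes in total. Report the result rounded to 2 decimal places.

5.71

By linearity (sum of 4 independent geometric waits), E[trials] = 4/p = 4/(7/10) = 40/7.
≈ 5.71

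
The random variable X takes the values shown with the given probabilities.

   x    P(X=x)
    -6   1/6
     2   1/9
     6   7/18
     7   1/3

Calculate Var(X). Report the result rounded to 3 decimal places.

E[X] = (1/6)·(-6) + (1/9)·2 + (7/18)·6 + (1/3)·7 = 35/9
E[X²] = (1/6)·36 + (1/9)·4 + (7/18)·36 + (1/3)·49 = 331/9
Var(X) = 331/9 − (35/9)² = 1754/81 ≈ 21.654

21.654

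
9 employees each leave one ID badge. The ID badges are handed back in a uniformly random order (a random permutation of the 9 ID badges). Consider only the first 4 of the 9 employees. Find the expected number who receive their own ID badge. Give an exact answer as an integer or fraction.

4/9

Let Xᵢ = 1 if person i gets their own ID badge. For each i, P(Xᵢ=1) = 1/9.
By linearity of expectation, E[X₁+…+X_4] = 4·(1/9) = 4/9.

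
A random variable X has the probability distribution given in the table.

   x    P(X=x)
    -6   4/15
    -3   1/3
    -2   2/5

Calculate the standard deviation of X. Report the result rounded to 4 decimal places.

1.6248

E[X] = -17/5, E[X²] = 71/5
Var(X) = E[X²] − (E[X])² = 71/5 − 289/25 = 66/25
SD(X) = √(66/25) ≈ 1.6248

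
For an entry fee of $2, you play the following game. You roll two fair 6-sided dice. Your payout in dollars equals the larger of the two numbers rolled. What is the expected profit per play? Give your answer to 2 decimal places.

$2.47

Distribution of the larger of the two numbers rolled: 1 w.p. 1/36, 2 w.p. 1/12, 3 w.p. 5/36, 4 w.p. 7/36, 5 w.p. 1/4, 6 w.p. 11/36
E[payout] = (1/36)·1 + (1/12)·2 + (5/36)·3 + (7/36)·4 + (1/4)·5 + (11/36)·6 = 161/36
Expected profit = 161/36 − 2 = 89/36 ≈ $2.47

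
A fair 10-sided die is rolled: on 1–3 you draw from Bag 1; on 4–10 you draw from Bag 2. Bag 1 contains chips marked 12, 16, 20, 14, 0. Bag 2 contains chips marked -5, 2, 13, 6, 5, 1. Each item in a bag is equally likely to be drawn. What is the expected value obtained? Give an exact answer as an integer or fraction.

943/150

E[X | Bag 1] = (12 + 16 + 20 + 14 + 0)/5 = 62/5
E[X | Bag 2] = (-5 + 2 + 13 + 6 + 5 + 1)/6 = 11/3
E[X] = (3/10)·62/5 + (7/10)·11/3 = 943/150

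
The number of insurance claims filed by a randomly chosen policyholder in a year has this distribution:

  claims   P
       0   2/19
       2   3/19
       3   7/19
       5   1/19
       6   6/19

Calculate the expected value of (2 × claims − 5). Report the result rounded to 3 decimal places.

E[2x-5] = (2/19)·(-5) + (3/19)·(-1) + (7/19)·1 + (1/19)·5 + (6/19)·7
     = 41/19 ≈ 2.158

2.158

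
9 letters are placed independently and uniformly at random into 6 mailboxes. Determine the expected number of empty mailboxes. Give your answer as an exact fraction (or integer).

Let Xⱼ=1 if mailbox j is empty. P(Xⱼ=1) = ((6-1)/6)^9 = 1953125/10077696.
By linearity, E[#empty] = 6·1953125/10077696 = 1953125/1679616.

1953125/1679616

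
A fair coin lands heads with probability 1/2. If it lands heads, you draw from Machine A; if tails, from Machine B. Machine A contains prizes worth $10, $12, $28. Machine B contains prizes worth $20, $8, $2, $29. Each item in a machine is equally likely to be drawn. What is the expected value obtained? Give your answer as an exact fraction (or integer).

E[X | Machine A] = (10 + 12 + 28)/3 = 50/3
E[X | Machine B] = (20 + 8 + 2 + 29)/4 = 59/4
E[X] = (1/2)·50/3 + (1/2)·59/4 = 377/24

377/24 dollars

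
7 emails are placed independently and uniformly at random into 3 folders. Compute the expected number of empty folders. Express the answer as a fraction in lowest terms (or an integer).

128/729

Let Xⱼ=1 if folder j is empty. P(Xⱼ=1) = ((3-1)/3)^7 = 128/2187.
By linearity, E[#empty] = 3·128/2187 = 128/729.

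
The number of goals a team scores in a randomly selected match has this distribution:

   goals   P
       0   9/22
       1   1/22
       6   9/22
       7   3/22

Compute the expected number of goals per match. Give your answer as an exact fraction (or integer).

E[X] = (9/22)·0 + (1/22)·1 + (9/22)·6 + (3/22)·7
     = 38/11

38/11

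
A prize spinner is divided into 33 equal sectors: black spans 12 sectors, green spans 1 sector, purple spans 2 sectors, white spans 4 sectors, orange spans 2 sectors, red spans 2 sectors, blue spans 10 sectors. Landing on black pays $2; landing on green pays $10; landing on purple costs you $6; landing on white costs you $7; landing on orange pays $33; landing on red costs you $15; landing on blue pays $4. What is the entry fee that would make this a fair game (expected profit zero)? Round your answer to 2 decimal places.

$2.12

E[payout] = (12/33)·2 + (1/33)·10 + (2/33)·(-6) + (4/33)·(-7) + (2/33)·33 + (2/33)·(-15) + (10/33)·4 = 70/33
Fair fee = E[payout] = 70/33 ≈ $2.12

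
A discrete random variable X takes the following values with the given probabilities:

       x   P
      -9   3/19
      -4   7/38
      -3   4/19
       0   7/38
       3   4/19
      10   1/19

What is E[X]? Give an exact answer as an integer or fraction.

-31/19

E[X] = (3/19)·(-9) + (7/38)·(-4) + (4/19)·(-3) + (7/38)·0 + (4/19)·3 + (1/19)·10
     = -31/19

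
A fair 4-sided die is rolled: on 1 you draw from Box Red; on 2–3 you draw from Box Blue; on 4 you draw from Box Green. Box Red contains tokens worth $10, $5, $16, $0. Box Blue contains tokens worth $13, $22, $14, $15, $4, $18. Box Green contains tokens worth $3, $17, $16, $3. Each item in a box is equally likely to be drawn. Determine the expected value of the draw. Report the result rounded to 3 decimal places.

E[X | Box Red] = (10 + 5 + 16 + 0)/4 = 31/4
E[X | Box Blue] = (13 + 22 + 14 + 15 + 4 + 18)/6 = 43/3
E[X | Box Green] = (3 + 17 + 16 + 3)/4 = 39/4
E[X] = (1/4)·31/4 + (1/2)·43/3 + (1/4)·39/4 = 277/24 ≈ 11.542

$11.542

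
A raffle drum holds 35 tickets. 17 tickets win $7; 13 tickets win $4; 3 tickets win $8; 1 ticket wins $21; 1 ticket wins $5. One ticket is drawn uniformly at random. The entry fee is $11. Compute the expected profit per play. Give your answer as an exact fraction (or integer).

E[payout] = (17/35)·7 + (13/35)·4 + (3/35)·8 + (1/35)·21 + (1/35)·5 = 221/35
Expected profit = 221/35 − 11 = -164/35

-164/35 dollars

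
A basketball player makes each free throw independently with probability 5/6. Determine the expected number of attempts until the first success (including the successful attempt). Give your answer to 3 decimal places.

For a geometric distribution, E[trials] = 1/p = 1/(5/6) = 6/5.
≈ 1.200

1.200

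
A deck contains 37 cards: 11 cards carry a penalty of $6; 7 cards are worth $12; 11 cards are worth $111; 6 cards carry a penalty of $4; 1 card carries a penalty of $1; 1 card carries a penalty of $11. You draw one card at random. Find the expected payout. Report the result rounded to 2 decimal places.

$32.51

E[payout] = (11/37)·(-6) + (7/37)·12 + (11/37)·111 + (6/37)·(-4) + (1/37)·(-1) + (1/37)·(-11) = 1203/37
≈ $32.51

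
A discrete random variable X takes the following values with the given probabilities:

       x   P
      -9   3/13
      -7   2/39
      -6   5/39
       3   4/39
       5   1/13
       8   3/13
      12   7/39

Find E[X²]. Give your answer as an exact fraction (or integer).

E[X²] = (3/13)·81 + (2/39)·49 + (5/39)·36 + (4/39)·9 + (1/13)·25 + (3/13)·64 + (7/39)·144
     = 2702/39

2702/39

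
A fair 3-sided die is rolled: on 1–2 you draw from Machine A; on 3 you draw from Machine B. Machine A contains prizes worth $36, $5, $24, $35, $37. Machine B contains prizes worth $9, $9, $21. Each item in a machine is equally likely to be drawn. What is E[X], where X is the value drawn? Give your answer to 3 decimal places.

$22.600

E[X | Machine A] = (36 + 5 + 24 + 35 + 37)/5 = 137/5
E[X | Machine B] = (9 + 9 + 21)/3 = 13
E[X] = (2/3)·137/5 + (1/3)·13 = 113/5 ≈ 22.600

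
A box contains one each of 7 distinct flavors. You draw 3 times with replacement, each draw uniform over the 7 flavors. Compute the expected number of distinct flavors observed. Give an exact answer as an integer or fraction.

127/49

Let Xⱼ=1 if type j appears at least once. P(Xⱼ=1) = 1 − ((7−1)/7)^3 = 127/343.
E[#distinct] = 7·127/343 = 127/49.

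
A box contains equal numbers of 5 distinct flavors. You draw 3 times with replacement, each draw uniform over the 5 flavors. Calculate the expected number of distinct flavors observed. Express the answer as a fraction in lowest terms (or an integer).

61/25

Let Xⱼ=1 if type j appears at least once. P(Xⱼ=1) = 1 − ((5−1)/5)^3 = 61/125.
E[#distinct] = 5·61/125 = 61/25.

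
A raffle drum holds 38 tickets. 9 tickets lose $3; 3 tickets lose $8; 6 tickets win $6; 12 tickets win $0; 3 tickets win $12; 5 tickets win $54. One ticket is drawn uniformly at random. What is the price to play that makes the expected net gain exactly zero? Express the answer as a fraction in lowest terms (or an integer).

E[payout] = (9/38)·(-3) + (3/38)·(-8) + (6/38)·6 + (12/38)·0 + (3/38)·12 + (5/38)·54 = 291/38
Fair fee = E[payout] = 291/38

291/38 dollars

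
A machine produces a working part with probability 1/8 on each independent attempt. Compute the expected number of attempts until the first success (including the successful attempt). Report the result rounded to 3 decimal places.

For a geometric distribution, E[trials] = 1/p = 1/(1/8) = 8.
≈ 8.000

8.000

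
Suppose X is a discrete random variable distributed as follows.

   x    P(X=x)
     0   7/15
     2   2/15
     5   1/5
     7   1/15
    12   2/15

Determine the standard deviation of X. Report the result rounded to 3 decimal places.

4.110

E[X] = 10/3, E[X²] = 28
Var(X) = E[X²] − (E[X])² = 28 − 100/9 = 152/9
SD(X) = √(152/9) ≈ 4.110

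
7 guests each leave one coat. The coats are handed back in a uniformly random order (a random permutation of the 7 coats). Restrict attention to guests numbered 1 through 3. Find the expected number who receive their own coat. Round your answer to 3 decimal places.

Let Xᵢ = 1 if person i gets their own coat. For each i, P(Xᵢ=1) = 1/7.
By linearity of expectation, E[X₁+…+X_3] = 3·(1/7) = 3/7.
≈ 0.429

0.429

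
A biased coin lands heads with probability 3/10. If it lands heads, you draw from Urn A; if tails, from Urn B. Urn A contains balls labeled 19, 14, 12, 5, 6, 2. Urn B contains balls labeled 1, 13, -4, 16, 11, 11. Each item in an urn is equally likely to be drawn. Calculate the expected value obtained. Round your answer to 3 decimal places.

8.500

E[X | Urn A] = (19 + 14 + 12 + 5 + 6 + 2)/6 = 29/3
E[X | Urn B] = (1 + 13 − 4 + 16 + 11 + 11)/6 = 8
E[X] = (3/10)·29/3 + (7/10)·8 = 17/2 ≈ 8.500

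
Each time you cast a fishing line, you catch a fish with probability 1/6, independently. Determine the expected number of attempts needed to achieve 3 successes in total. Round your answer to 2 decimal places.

By linearity (sum of 3 independent geometric waits), E[trials] = 3/p = 3/(1/6) = 18.
≈ 18.00

18.00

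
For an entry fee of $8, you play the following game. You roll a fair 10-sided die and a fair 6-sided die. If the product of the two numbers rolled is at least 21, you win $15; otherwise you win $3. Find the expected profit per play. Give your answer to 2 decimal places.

-$0.60

E[payout] = (19/30)·3 + (11/30)·15 = 37/5
Expected profit = 37/5 − 8 = -3/5 ≈ -$0.60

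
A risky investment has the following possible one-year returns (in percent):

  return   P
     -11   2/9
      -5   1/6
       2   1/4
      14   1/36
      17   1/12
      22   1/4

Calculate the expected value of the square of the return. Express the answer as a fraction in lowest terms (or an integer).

2191/12

E[X²] = (2/9)·121 + (1/6)·25 + (1/4)·4 + (1/36)·196 + (1/12)·289 + (1/4)·484
     = 2191/12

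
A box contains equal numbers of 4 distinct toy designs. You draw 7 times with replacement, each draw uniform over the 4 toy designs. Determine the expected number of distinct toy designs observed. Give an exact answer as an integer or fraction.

Let Xⱼ=1 if type j appears at least once. P(Xⱼ=1) = 1 − ((4−1)/4)^7 = 14197/16384.
E[#distinct] = 4·14197/16384 = 14197/4096.

14197/4096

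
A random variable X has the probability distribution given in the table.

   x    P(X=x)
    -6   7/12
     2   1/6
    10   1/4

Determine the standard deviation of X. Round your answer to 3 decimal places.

E[X] = -2/3, E[X²] = 140/3
Var(X) = E[X²] − (E[X])² = 140/3 − 4/9 = 416/9
SD(X) = √(416/9) ≈ 6.799

6.799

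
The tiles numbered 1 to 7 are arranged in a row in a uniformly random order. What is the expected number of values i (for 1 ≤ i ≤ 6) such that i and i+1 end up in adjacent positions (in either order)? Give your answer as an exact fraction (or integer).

For each i ∈ {1,…,6}, let Xᵢ = 1 if i and i+1 are adjacent. P(Xᵢ=1) = 2·(7−1)!/7! = 2/7.
By linearity, E[ΣXᵢ] = (6)·(2/7) = 12/7.

12/7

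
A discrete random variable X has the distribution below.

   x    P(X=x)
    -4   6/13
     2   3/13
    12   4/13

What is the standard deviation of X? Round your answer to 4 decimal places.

E[X] = 30/13, E[X²] = 684/13
Var(X) = E[X²] − (E[X])² = 684/13 − 900/169 = 7992/169
SD(X) = √(7992/169) ≈ 6.8768

6.8768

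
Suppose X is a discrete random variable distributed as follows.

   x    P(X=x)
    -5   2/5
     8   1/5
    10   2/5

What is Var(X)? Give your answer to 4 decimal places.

E[X] = (2/5)·(-5) + (1/5)·8 + (2/5)·10 = 18/5
E[X²] = (2/5)·25 + (1/5)·64 + (2/5)·100 = 314/5
Var(X) = 314/5 − (18/5)² = 1246/25 ≈ 49.8400

49.8400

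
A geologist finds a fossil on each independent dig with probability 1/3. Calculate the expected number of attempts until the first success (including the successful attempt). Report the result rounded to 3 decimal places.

For a geometric distribution, E[trials] = 1/p = 1/(1/3) = 3.
≈ 3.000

3.000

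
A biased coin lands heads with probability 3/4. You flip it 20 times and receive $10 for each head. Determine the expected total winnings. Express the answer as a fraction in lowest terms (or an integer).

$150

E[#heads] = 20·3/4 = 15 (linearity over flips).
E[winnings] = 10·15 = 150.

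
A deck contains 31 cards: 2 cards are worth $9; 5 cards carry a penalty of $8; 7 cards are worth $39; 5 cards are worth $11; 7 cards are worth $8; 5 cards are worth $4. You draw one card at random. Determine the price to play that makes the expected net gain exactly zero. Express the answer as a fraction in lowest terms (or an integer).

382/31 dollars

E[payout] = (2/31)·9 + (5/31)·(-8) + (7/31)·39 + (5/31)·11 + (7/31)·8 + (5/31)·4 = 382/31
Fair fee = E[payout] = 382/31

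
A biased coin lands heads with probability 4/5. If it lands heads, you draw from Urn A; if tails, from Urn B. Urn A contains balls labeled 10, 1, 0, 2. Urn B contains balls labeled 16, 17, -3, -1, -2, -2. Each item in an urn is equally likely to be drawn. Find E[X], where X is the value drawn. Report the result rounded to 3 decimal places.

E[X | Urn A] = (10 + 1 + 0 + 2)/4 = 13/4
E[X | Urn B] = (16 + 17 − 3 − 1 − 2 − 2)/6 = 25/6
E[X] = (4/5)·13/4 + (1/5)·25/6 = 103/30 ≈ 3.433

3.433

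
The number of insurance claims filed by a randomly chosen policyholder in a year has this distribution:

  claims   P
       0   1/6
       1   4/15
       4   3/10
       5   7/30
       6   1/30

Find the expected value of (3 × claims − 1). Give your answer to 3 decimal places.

E[3x-1] = (1/6)·(-1) + (4/15)·2 + (3/10)·11 + (7/30)·14 + (1/30)·17
     = 15/2 ≈ 7.500

7.500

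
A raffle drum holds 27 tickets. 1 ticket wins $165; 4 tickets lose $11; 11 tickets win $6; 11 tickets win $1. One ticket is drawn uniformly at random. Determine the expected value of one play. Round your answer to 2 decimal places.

$7.33

E[payout] = (1/27)·165 + (4/27)·(-11) + (11/27)·6 + (11/27)·1 = 22/3
≈ $7.33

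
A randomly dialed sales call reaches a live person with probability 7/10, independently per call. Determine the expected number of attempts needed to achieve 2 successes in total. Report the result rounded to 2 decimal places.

By linearity (sum of 2 independent geometric waits), E[trials] = 2/p = 2/(7/10) = 20/7.
≈ 2.86

2.86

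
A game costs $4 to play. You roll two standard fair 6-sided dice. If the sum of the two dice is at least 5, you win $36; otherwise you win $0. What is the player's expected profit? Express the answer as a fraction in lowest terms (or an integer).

E[payout] = (1/6)·0 + (5/6)·36 = 30
Expected profit = 30 − 4 = 26

$26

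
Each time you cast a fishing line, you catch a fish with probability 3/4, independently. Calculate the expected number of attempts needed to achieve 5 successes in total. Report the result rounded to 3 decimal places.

6.667

By linearity (sum of 5 independent geometric waits), E[trials] = 5/p = 5/(3/4) = 20/3.
≈ 6.667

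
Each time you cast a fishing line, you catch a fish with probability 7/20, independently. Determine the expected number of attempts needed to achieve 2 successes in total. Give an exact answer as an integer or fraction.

By linearity (sum of 2 independent geometric waits), E[trials] = 2/p = 2/(7/20) = 40/7.

40/7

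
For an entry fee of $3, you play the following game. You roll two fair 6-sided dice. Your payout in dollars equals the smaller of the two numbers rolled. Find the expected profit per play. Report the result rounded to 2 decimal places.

-$0.47

Distribution of the smaller of the two numbers rolled: 1 w.p. 11/36, 2 w.p. 1/4, 3 w.p. 7/36, 4 w.p. 5/36, 5 w.p. 1/12, 6 w.p. 1/36
E[payout] = (11/36)·1 + (1/4)·2 + (7/36)·3 + (5/36)·4 + (1/12)·5 + (1/36)·6 = 91/36
Expected profit = 91/36 − 3 = -17/36 ≈ -$0.47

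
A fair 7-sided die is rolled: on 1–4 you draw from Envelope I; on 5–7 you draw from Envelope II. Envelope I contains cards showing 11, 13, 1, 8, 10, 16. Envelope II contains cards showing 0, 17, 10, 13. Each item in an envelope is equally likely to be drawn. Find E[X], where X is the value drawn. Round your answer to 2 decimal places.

9.90

E[X | Envelope I] = (11 + 13 + 1 + 8 + 10 + 16)/6 = 59/6
E[X | Envelope II] = (0 + 17 + 10 + 13)/4 = 10
E[X] = (4/7)·59/6 + (3/7)·10 = 208/21 ≈ 9.90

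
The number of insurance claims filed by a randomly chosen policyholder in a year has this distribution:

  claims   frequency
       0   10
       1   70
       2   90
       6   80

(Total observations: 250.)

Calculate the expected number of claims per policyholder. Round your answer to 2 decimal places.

2.92

Total = 250, so P(claims=0) = 10/250, etc.
E[X] = (1/25)·0 + (7/25)·1 + (9/25)·2 + (8/25)·6
     = 73/25 ≈ 2.92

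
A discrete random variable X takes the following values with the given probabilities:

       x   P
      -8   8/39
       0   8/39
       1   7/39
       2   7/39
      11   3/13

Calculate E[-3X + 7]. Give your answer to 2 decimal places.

2.69

E[-3x+7] = (8/39)·31 + (8/39)·7 + (7/39)·4 + (7/39)·1 + (3/13)·(-26)
     = 35/13 ≈ 2.69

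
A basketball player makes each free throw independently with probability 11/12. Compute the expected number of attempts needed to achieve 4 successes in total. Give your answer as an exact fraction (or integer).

48/11

By linearity (sum of 4 independent geometric waits), E[trials] = 4/p = 4/(11/12) = 48/11.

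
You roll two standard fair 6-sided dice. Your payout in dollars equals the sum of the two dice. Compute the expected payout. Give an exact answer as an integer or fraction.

$7

Distribution of the sum of the two dice: 2 w.p. 1/36, 3 w.p. 1/18, 4 w.p. 1/12, 5 w.p. 1/9, 6 w.p. 5/36, 7 w.p. 1/6, …
E[payout] = (1/36)·2 + (1/18)·3 + (1/12)·4 + (1/9)·5 + (5/36)·6 + (1/6)·7 + (5/36)·8 + (1/9)·9 + (1/12)·10 + (1/18)·11 + (1/36)·12 = 7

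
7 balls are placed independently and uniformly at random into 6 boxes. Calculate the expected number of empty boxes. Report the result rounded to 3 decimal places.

1.674

Let Xⱼ=1 if box j is empty. P(Xⱼ=1) = ((6-1)/6)^7 = 78125/279936.
By linearity, E[#empty] = 6·78125/279936 = 78125/46656.
≈ 1.674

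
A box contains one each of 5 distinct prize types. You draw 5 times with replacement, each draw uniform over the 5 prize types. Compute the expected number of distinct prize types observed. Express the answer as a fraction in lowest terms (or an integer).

2101/625

Let Xⱼ=1 if type j appears at least once. P(Xⱼ=1) = 1 − ((5−1)/5)^5 = 2101/3125.
E[#distinct] = 5·2101/3125 = 2101/625.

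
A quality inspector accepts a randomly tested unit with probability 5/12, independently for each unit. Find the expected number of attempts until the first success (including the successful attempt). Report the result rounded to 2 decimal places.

2.40

For a geometric distribution, E[trials] = 1/p = 1/(5/12) = 12/5.
≈ 2.40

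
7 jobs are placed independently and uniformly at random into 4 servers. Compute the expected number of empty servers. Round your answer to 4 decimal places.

Let Xⱼ=1 if server j is empty. P(Xⱼ=1) = ((4-1)/4)^7 = 2187/16384.
By linearity, E[#empty] = 4·2187/16384 = 2187/4096.
≈ 0.5339

0.5339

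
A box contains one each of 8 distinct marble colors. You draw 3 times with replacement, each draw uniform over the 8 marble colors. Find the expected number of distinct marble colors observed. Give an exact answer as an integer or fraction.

169/64

Let Xⱼ=1 if type j appears at least once. P(Xⱼ=1) = 1 − ((8−1)/8)^3 = 169/512.
E[#distinct] = 8·169/512 = 169/64.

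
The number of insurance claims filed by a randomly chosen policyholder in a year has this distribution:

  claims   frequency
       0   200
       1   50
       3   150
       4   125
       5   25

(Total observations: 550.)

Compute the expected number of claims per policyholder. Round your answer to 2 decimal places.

Total = 550, so P(claims=0) = 200/550, etc.
E[X] = (4/11)·0 + (1/11)·1 + (3/11)·3 + (5/22)·4 + (1/22)·5
     = 45/22 ≈ 2.05

2.05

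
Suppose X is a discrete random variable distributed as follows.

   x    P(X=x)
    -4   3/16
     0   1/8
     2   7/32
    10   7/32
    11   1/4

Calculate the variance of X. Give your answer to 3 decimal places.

E[X] = (3/16)·(-4) + (1/8)·0 + (7/32)·2 + (7/32)·10 + (1/4)·11 = 37/8
E[X²] = (3/16)·16 + (1/8)·0 + (7/32)·4 + (7/32)·100 + (1/4)·121 = 56
Var(X) = 56 − (37/8)² = 2215/64 ≈ 34.609

34.609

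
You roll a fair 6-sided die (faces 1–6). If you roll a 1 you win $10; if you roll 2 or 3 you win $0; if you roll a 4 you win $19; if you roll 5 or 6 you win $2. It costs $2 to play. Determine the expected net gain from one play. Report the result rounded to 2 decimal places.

$3.50

E[payout] = (1/3)·0 + (1/3)·2 + (1/6)·10 + (1/6)·19 = 11/2
Expected profit = 11/2 − 2 = 7/2 ≈ $3.50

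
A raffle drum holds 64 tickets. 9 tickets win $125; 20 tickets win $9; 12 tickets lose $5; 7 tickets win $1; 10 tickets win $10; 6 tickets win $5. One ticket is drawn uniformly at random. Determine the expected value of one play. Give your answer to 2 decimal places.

E[payout] = (9/64)·125 + (20/64)·9 + (12/64)·(-5) + (7/64)·1 + (10/64)·10 + (6/64)·5 = 691/32
≈ $21.59

$21.59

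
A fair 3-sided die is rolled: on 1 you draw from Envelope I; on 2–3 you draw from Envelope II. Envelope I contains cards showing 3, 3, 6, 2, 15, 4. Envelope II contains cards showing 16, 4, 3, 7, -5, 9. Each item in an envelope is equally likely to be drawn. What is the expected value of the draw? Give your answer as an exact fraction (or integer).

101/18

E[X | Envelope I] = (3 + 3 + 6 + 2 + 15 + 4)/6 = 11/2
E[X | Envelope II] = (16 + 4 + 3 + 7 − 5 + 9)/6 = 17/3
E[X] = (1/3)·11/2 + (2/3)·17/3 = 101/18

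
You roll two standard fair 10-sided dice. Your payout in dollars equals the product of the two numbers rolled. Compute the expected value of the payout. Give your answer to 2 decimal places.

Distribution of the product of the two numbers rolled: 1 w.p. 1/100, 2 w.p. 1/50, 3 w.p. 1/50, 4 w.p. 3/100, 5 w.p. 1/50, 6 w.p. 1/25, …
E[payout] = (1/100)·1 + (1/50)·2 + (1/50)·3 + (3/100)·4 + (1/50)·5 + (1/25)·6 + (1/50)·7 + (1/25)·8 + (3/100)·9 + (1/25)·10 + (1/25)·12 + (1/50)·14 + (1/50)·15 + (3/100)·16 + (1/25)·18 + (1/25)·20 + (1/50)·21 + (1/25)·24 + (1/100)·25 + (1/50)·27 + (1/50)·28 + (1/25)·30 + (1/50)·32 + (1/50)·35 + (3/100)·36 + (1/25)·40 + (1/50)·42 + (1/50)·45 + (1/50)·48 + (1/100)·49 + (1/50)·50 + (1/50)·54 + (1/50)·56 + (1/50)·60 + (1/50)·63 + (1/100)·64 + (1/50)·70 + (1/50)·72 + (1/50)·80 + (1/100)·81 + (1/50)·90 + (1/100)·100 = 121/4
≈ $30.25

$30.25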